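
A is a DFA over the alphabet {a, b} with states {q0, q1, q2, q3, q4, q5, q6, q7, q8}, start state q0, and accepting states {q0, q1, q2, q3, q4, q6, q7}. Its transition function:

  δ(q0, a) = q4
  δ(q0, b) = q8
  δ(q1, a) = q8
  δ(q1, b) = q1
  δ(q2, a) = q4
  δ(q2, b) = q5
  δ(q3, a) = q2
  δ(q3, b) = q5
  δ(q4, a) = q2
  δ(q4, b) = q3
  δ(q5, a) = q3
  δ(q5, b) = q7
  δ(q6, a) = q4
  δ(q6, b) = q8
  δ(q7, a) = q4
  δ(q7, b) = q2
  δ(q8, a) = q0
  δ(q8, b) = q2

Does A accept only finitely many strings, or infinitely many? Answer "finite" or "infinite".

infinite

State q0 is reachable from the start and can reach an accepting state, and it lies on the cycle q0 → q8 → q0.
Traversing that cycle any number of times yields accepted strings of unbounded length, so the language is infinite.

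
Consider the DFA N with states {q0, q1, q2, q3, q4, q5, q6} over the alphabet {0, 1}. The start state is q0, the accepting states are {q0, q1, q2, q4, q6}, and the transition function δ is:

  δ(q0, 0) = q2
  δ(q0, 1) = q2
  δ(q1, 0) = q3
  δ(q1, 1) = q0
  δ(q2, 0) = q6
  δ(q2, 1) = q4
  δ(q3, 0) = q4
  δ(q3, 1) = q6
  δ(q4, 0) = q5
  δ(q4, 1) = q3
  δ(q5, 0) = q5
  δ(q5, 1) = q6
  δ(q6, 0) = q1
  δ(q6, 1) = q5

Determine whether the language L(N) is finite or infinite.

infinite

State q4 is reachable from the start and can reach an accepting state, and it lies on the cycle q4 → q3 → q4.
Traversing that cycle any number of times yields accepted strings of unbounded length, so the language is infinite.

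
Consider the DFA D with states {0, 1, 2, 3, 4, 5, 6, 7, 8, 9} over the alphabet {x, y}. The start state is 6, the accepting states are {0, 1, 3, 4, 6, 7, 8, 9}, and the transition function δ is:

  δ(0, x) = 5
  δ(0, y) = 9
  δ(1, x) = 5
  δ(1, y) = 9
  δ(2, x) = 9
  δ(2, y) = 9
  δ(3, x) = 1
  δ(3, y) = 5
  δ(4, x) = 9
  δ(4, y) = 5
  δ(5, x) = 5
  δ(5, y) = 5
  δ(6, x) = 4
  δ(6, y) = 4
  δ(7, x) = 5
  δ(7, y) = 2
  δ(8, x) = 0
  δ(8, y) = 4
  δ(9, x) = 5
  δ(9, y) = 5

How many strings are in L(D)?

5

The useful subgraph on states {4, 6, 9} is acyclic, so L(D) is finite; the longest accepting path visits 3 useful states, giving maximum string length 2.
Counting accepting paths from 6 by length: 1 of length 0, 2 of length 1, 2 of length 2. Total 5.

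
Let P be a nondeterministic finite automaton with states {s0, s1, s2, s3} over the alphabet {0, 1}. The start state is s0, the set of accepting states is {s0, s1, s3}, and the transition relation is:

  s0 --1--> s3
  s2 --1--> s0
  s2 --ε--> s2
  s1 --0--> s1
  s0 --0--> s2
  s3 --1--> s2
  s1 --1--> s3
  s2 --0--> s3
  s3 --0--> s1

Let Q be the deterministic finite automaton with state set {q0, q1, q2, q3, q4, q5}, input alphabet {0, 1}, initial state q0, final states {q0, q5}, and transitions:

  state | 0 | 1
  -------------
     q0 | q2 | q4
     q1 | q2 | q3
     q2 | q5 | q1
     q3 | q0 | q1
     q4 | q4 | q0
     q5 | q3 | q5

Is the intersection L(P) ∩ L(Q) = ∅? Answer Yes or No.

No

The empty string ε is accepted by both P and Q.
Hence L(P) ∩ L(Q) ≠ ∅.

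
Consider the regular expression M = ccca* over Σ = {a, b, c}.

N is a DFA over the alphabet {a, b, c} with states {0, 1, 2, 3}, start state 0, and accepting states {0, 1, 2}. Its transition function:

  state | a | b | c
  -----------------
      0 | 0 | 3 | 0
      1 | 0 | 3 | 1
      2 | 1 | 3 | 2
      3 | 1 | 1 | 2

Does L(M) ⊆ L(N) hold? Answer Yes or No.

Converting the expression M to a DFA (subset construction, then merging equivalent states) gives the minimal DFA with states {m0, m1, m2, m3, m4}, start state m0, accepting states {m4} and transitions m0: a→m1, b→m1, c→m2; m1: a→m1, b→m1, c→m1; m2: a→m1, b→m1, c→m3; m3: a→m1, b→m1, c→m4; m4: a→m4, b→m1, c→m1.
Exploring the product automaton M × N from the start pair (m0, 0), following both machines on each input symbol, reaches 8 state pairs: (m0, 0), (m1, 0), (m1, 3), (m2, 0), (m1, 1), (m1, 2), (m3, 0), (m4, 0).
M accepts in {m4} and N accepts in {0, 1, 2}. The reachable pairs whose M-component is accepting are (m4, 0); in each of them the N-component is accepting too, so the product for L(M) \ L(N) (M-component accepting, N-component rejecting) has no reachable accepting pair and the difference is empty.
Hence every string in L(M) is also in L(N).

Yes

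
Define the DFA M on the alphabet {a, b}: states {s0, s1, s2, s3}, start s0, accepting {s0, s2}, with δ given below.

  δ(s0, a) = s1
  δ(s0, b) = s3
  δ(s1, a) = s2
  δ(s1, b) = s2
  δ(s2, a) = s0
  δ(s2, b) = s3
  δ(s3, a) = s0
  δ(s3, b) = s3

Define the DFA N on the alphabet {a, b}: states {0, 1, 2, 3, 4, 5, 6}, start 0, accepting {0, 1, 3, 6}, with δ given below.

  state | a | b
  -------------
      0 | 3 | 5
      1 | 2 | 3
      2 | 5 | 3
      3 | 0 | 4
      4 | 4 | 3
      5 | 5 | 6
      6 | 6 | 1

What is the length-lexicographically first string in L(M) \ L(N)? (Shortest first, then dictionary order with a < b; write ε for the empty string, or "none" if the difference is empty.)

The string ab is accepted by M but not by N.
No shorter string lies in the difference, and ab is the lexicographically first length-2 string in L(M) \ L(N).

ab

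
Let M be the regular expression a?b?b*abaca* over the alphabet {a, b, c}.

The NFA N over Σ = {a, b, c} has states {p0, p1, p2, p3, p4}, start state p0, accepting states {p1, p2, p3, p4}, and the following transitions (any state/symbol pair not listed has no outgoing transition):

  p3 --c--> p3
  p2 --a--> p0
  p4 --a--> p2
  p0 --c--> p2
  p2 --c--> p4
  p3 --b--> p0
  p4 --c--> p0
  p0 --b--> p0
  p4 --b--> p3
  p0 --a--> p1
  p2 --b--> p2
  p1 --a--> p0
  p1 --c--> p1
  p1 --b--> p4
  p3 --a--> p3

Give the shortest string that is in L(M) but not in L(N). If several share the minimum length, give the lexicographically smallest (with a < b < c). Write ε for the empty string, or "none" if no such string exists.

The string aabaca is accepted by M but not by N.
No shorter string lies in the difference, and aabaca is the lexicographically first length-6 string in L(M) \ L(N).

aabaca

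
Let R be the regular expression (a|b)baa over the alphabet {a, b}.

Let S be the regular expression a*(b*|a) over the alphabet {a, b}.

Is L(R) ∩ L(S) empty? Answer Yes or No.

Yes

Converting the expression R to a DFA (subset construction, then merging equivalent states) gives the minimal DFA with states {r0, r1, r2, r3, r4, r5}, start state r0, accepting states {r5} and transitions r0: a→r1, b→r1; r1: a→r2, b→r3; r2: a→r2, b→r2; r3: a→r4, b→r2; r4: a→r5, b→r2; r5: a→r2, b→r2.
Converting the expression S to a DFA (subset construction, then merging equivalent states) gives the minimal DFA with states {s0, s1, s2}, start state s0, accepting states {s0, s1} and transitions s0: a→s0, b→s1; s1: a→s2, b→s1; s2: a→s2, b→s2.
Exploring the product automaton R × S from the start pair (r0, s0), following both machines on each input symbol, reaches 9 state pairs: (r0, s0), (r1, s0), (r1, s1), (r2, s0), (r3, s1), (r2, s2), (r2, s1), (r4, s2), (r5, s2).
R accepts in {r5} and S accepts in {s0, s1}; no reachable pair has both components accepting, so no string drives both machines to acceptance simultaneously and L(R) ∩ L(S) = ∅.
So no string is accepted by both, and the intersection is empty.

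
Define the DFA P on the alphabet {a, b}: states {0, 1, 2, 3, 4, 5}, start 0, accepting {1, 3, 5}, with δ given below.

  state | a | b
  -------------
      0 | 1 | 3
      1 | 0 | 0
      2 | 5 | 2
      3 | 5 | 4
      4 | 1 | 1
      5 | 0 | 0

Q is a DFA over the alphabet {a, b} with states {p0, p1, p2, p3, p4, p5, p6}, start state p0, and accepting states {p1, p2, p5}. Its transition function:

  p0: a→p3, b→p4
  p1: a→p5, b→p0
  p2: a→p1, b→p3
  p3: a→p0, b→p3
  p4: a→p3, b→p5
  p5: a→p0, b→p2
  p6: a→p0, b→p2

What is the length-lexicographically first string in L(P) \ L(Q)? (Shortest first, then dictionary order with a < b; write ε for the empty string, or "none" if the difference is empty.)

The string a is accepted by P but not by Q.
No shorter string lies in the difference, and a is the lexicographically first length-1 string in L(P) \ L(Q).

a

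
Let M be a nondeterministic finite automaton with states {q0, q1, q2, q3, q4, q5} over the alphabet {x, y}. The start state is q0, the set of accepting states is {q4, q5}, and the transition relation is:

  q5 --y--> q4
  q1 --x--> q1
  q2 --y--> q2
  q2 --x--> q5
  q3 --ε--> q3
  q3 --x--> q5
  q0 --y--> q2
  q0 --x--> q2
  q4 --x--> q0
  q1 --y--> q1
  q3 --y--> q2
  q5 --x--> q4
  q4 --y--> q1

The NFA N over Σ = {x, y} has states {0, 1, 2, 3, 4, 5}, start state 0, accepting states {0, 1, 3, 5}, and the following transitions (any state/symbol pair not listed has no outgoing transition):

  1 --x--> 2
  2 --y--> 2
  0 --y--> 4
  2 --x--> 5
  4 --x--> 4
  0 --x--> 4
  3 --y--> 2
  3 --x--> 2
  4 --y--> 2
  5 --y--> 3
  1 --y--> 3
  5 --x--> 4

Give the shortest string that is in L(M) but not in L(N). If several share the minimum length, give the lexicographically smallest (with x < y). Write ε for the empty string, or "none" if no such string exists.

The string xx is accepted by M but not by N.
No shorter string lies in the difference, and xx is the lexicographically first length-2 string in L(M) \ L(N).

xx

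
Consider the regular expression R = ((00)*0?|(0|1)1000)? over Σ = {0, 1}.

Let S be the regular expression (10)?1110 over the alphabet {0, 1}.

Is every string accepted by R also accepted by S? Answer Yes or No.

The empty string ε is in L(R) but not in L(S).
So L(R) ⊄ L(S).

No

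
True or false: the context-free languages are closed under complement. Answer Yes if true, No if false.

CFLs are closed under union, so if they were also closed under complement they would be closed under intersection by De Morgan (L₁ ∩ L₂ is the complement of the union of the complements). But {aⁿbⁿcᵐ} ∩ {aᵐbⁿcⁿ} = {aⁿbⁿcⁿ} is not context-free although both operands are.

No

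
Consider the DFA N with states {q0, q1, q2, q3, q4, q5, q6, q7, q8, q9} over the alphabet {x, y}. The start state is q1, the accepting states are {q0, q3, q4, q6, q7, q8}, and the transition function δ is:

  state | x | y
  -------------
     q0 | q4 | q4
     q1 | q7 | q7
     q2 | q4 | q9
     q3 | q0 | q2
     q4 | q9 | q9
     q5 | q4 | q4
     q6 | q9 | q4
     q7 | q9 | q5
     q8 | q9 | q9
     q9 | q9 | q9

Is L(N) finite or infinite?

The useful states (reachable from q1 and able to reach an accepting state) are {q1, q4, q5, q7}.
Restricted to these states the transition graph has no cycle, so every accepting path has bounded length and L is finite.

finite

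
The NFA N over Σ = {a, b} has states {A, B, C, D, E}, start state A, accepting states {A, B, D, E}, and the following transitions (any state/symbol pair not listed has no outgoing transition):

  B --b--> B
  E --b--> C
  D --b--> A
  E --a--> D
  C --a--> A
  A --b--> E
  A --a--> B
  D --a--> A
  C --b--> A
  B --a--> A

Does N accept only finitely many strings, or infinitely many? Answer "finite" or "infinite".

infinite

State A is reachable from the start and can reach an accepting state, and it lies on the cycle A → B → A.
Traversing that cycle any number of times yields accepted strings of unbounded length, so the language is infinite.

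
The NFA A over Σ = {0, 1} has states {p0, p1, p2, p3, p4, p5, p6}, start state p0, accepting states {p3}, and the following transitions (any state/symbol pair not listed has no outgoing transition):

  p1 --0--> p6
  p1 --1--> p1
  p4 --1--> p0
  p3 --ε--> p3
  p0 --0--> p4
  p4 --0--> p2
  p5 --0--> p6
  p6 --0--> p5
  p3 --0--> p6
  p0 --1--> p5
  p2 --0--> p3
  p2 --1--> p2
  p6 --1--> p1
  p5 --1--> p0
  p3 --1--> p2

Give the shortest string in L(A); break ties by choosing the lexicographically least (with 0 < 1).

000

A breadth-first search from p0 reaches an accepting state first via the path p0 → p4 → p2 → p3 on input 000.
No string of length < 3 is accepted (BFS exhausts all shorter strings without reaching an accepting state), and 000 is the lexicographically least accepting string of length 3.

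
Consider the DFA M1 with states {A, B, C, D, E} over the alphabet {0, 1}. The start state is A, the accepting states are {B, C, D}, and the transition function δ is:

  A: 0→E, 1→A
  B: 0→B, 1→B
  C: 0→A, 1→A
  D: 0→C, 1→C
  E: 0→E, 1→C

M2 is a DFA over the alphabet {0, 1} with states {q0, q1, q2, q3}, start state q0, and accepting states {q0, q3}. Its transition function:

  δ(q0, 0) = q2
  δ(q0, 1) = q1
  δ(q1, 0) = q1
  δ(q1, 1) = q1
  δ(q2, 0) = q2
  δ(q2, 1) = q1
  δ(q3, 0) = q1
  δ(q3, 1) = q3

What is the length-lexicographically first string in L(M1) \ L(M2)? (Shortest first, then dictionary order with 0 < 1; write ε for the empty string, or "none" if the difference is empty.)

01

The string 01 is accepted by M1 but not by M2.
No shorter string lies in the difference, and 01 is the lexicographically first length-2 string in L(M1) \ L(M2).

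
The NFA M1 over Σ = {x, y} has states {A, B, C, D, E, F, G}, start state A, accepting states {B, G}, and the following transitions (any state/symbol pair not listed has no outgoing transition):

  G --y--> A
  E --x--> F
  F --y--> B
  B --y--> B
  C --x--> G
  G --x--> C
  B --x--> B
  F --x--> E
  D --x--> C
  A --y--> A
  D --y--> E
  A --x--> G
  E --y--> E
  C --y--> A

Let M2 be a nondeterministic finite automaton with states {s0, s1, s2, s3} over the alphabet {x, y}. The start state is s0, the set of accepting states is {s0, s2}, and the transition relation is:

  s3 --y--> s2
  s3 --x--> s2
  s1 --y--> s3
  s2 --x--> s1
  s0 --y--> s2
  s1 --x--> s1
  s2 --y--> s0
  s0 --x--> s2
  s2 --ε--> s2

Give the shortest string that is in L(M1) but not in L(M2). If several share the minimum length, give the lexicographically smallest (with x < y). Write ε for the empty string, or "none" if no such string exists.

The string yx is accepted by M1 but not by M2.
No shorter string lies in the difference, and yx is the lexicographically first length-2 string in L(M1) \ L(M2).

yx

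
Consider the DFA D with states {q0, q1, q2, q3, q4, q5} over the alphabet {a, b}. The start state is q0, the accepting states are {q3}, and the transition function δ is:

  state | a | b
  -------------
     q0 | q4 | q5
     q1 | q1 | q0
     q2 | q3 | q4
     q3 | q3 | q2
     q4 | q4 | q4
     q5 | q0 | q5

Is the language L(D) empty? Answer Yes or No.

Yes

The states reachable from the start state are {q0, q4, q5}.
None of the accepting states {q3} is reachable, so no string is accepted and L(D) = ∅.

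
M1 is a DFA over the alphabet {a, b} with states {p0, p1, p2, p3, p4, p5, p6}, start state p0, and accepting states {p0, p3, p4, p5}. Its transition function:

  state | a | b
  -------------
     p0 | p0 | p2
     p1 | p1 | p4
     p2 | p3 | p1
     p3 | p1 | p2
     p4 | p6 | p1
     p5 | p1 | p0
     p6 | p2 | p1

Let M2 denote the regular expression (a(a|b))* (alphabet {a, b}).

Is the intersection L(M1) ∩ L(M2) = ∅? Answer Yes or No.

The empty string ε is accepted by both M1 and M2.
Hence L(M1) ∩ L(M2) ≠ ∅.

No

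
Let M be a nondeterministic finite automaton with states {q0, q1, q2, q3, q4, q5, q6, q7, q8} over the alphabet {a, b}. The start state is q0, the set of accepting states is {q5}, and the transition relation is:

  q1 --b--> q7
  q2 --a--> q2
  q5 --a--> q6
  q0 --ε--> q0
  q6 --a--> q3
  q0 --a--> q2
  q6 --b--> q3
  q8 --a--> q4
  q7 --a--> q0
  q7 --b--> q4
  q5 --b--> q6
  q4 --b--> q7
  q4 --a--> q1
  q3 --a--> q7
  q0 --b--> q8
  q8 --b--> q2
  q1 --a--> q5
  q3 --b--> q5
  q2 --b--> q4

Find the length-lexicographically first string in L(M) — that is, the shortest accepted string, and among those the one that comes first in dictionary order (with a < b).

abaa

A breadth-first search from q0 reaches an accepting state first via the path q0 → q2 → q4 → q1 → q5 on input abaa.
No string of length < 4 is accepted (BFS exhausts all shorter strings without reaching an accepting state), and abaa is the lexicographically least accepting string of length 4.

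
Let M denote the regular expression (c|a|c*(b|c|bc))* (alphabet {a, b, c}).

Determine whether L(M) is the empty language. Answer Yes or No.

The empty string ε matches the expression, so it belongs to L(M).
Since L(M) contains at least one string, it is not empty.

No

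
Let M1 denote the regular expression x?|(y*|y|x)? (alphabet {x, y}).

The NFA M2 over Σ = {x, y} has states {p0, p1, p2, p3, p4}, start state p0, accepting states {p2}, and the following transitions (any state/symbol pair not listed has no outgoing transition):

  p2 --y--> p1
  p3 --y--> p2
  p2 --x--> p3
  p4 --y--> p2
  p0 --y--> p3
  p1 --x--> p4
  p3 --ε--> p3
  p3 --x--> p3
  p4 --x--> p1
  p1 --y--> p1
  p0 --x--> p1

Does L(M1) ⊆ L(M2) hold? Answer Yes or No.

The empty string ε is in L(M1) but not in L(M2).
So L(M1) ⊄ L(M2).

No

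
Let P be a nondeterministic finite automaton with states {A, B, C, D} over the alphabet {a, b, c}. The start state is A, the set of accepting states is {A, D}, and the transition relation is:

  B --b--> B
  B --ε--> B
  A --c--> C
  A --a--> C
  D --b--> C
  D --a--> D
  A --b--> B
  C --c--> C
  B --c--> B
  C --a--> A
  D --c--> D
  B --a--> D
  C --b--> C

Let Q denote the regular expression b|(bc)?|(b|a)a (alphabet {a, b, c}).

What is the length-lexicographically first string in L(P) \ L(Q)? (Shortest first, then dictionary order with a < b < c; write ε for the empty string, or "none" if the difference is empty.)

ca

The string ca is accepted by P but not by Q.
No shorter string lies in the difference, and ca is the lexicographically first length-2 string in L(P) \ L(Q).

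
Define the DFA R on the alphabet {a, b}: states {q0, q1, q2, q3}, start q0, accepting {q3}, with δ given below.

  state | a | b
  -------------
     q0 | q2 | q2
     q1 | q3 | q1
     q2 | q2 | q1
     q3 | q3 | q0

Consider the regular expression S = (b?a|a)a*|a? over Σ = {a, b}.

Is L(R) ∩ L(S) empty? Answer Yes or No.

Converting the expression S to a DFA (subset construction, then merging equivalent states) gives the minimal DFA with states {s0, s1, s2, s3}, start state s0, accepting states {s0, s1} and transitions s0: a→s1, b→s2; s1: a→s1, b→s3; s2: a→s1, b→s3; s3: a→s3, b→s3.
Exploring the product automaton R × S from the start pair (q0, s0), following both machines on each input symbol, reaches 7 state pairs: (q0, s0), (q2, s1), (q2, s2), (q1, s3), (q3, s3), (q0, s3), (q2, s3).
R accepts in {q3} and S accepts in {s0, s1}; no reachable pair has both components accepting, so no string drives both machines to acceptance simultaneously and L(R) ∩ L(S) = ∅.
So no string is accepted by both, and the intersection is empty.

Yes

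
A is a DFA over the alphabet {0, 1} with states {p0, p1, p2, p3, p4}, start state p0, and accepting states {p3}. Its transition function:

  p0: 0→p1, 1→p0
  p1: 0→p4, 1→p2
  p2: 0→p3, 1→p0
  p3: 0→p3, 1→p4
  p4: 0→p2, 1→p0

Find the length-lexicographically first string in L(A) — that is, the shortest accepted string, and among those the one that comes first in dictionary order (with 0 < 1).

A breadth-first search from p0 reaches an accepting state first via the path p0 → p1 → p2 → p3 on input 010.
No string of length < 3 is accepted (BFS exhausts all shorter strings without reaching an accepting state), and 010 is the lexicographically least accepting string of length 3.

010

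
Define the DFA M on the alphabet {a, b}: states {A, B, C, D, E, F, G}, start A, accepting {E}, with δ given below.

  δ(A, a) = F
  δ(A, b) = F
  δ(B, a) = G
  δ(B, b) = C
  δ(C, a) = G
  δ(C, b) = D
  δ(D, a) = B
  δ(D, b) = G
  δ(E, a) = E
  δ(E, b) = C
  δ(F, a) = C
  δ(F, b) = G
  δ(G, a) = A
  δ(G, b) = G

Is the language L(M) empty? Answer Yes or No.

Yes

The states reachable from the start state are {A, B, C, D, F, G}.
None of the accepting states {E} is reachable, so no string is accepted and L(M) = ∅.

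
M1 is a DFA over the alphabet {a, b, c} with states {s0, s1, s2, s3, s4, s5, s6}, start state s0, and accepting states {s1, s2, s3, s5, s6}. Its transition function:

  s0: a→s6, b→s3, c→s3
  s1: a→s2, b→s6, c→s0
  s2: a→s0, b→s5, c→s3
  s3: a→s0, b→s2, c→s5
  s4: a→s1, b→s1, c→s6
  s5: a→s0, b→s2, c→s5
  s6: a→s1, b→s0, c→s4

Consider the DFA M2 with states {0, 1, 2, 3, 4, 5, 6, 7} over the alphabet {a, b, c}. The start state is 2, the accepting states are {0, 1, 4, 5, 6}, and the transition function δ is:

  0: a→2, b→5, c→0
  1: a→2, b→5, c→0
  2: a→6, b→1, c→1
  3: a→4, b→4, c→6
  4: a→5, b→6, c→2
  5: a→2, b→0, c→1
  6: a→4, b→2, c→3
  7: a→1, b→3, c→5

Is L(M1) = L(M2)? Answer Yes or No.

Exploring the product automaton M1 × M2 from the start pair (s0, 2), following both machines on each input symbol, reaches 7 state pairs: (s0, 2), (s6, 6), (s3, 1), (s1, 4), (s4, 3), (s2, 5), (s5, 0).
M1 accepts in {s1, s2, s3, s5, s6} and M2 accepts in {0, 1, 4, 5, 6}. In every reachable pair the two components are either both accepting — (s6, 6), (s3, 1), (s1, 4), (s2, 5), (s5, 0) — or both non-accepting, so no string is accepted by exactly one of the machines: L(M1) \ L(M2) and L(M2) \ L(M1) are both empty.
Hence every string is accepted by M1 iff it is accepted by M2, and the two languages coincide.

Yes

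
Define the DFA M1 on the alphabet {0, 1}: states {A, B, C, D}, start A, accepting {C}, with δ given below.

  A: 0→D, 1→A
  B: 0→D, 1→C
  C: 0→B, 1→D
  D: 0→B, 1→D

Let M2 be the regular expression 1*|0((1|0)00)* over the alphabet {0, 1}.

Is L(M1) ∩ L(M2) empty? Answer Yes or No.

Converting the expression M2 to a DFA (subset construction, then merging equivalent states) gives the minimal DFA with states {r0, r1, r2, r3, r4, r5}, start state r0, accepting states {r0, r1, r2} and transitions r0: 0→r1, 1→r2; r1: 0→r3, 1→r3; r2: 0→r4, 1→r2; r3: 0→r5, 1→r4; r4: 0→r4, 1→r4; r5: 0→r1, 1→r4.
Exploring the product automaton M1 × M2 from the start pair (A, r0), following both machines on each input symbol, reaches 12 state pairs: (A, r0), (D, r1), (A, r2), (B, r3), (D, r3), (D, r4), (D, r5), (C, r4), (B, r5), (B, r4), (B, r1), (C, r3).
M1 accepts in {C} and M2 accepts in {r0, r1, r2}; no reachable pair has both components accepting, so no string drives both machines to acceptance simultaneously and L(M1) ∩ L(M2) = ∅.
So no string is accepted by both, and the intersection is empty.

Yes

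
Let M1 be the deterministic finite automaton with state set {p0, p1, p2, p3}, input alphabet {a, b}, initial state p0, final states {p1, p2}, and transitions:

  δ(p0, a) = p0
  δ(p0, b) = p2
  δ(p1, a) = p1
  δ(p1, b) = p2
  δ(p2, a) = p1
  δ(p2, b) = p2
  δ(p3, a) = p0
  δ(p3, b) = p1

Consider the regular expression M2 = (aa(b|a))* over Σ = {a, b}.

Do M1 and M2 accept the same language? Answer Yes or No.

No

The string b is accepted by M1 but rejected by M2.
So L(M1) ≠ L(M2).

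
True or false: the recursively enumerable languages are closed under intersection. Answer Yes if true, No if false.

Yes

Run the recogniser for L₁; if it accepts, run the recogniser for L₂ and accept if that accepts too. If either runs forever the input is never accepted, which is all a recogniser needs.
So the recursively enumerable languages are closed under intersection.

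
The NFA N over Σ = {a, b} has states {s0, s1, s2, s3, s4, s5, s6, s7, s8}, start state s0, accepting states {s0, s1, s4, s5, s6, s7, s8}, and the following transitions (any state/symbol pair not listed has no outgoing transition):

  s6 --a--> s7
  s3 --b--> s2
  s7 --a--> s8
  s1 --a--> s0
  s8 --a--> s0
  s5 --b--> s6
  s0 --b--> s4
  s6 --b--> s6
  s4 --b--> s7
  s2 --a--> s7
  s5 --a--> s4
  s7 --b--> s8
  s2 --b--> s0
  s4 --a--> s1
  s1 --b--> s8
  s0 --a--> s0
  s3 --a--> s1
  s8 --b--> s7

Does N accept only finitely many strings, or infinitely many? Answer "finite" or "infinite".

infinite

State s0 is reachable from the start and can reach an accepting state, and it lies on the cycle s0 → s0.
Traversing that cycle any number of times yields accepted strings of unbounded length, so the language is infinite.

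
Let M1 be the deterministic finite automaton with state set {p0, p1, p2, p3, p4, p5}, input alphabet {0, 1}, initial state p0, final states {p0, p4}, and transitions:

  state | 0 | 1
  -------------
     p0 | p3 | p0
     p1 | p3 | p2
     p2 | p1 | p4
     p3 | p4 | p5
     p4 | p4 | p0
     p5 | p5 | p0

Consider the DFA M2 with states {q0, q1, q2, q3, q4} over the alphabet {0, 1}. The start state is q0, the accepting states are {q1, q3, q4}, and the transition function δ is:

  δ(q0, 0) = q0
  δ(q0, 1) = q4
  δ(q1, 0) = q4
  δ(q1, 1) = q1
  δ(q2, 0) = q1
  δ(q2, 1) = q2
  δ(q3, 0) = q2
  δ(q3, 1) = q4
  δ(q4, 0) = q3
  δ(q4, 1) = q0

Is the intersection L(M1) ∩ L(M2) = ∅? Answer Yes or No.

The string 1 is accepted by both M1 and M2.
Hence L(M1) ∩ L(M2) ≠ ∅.

No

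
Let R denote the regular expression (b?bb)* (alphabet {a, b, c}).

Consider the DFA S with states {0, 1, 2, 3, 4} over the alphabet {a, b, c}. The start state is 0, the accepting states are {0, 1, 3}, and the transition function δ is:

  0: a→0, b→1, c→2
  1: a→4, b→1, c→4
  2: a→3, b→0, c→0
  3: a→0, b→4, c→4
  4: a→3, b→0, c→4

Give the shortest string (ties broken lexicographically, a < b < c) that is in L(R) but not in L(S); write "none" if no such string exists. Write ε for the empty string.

Converting the expression R to a DFA (subset construction, then merging equivalent states) gives the minimal DFA with states {r0, r1, r2, r3}, start state r0, accepting states {r0, r3} and transitions r0: a→r1, b→r2, c→r1; r1: a→r1, b→r1, c→r1; r2: a→r1, b→r3, c→r1; r3: a→r1, b→r3, c→r1.
Exploring the product automaton R × S from the start pair (r0, 0), following both machines on each input symbol, reaches 8 state pairs: (r0, 0), (r1, 0), (r2, 1), (r1, 2), (r1, 1), (r1, 4), (r3, 1), (r1, 3).
R accepts in {r0, r3} and S accepts in {0, 1, 3}. The reachable pairs whose R-component is accepting are (r0, 0), (r3, 1); in each of them the S-component is accepting too, so the product for L(R) \ L(S) (R-component accepting, S-component rejecting) has no reachable accepting pair and the difference is empty.
So every string accepted by R is also accepted by S: L(R) \ L(S) = ∅ and there is no such string.

none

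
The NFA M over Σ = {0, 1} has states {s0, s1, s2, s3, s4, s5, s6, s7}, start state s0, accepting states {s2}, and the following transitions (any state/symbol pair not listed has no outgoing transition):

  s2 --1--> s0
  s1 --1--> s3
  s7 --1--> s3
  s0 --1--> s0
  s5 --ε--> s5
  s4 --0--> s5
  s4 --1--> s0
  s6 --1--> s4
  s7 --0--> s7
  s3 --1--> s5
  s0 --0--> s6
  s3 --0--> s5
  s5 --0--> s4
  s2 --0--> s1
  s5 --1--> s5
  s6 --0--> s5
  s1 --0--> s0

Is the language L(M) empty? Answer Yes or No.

The states reachable from the start state are {s0, s4, s5, s6}.
None of the accepting states {s2} is reachable, so no string is accepted and L(M) = ∅.

Yes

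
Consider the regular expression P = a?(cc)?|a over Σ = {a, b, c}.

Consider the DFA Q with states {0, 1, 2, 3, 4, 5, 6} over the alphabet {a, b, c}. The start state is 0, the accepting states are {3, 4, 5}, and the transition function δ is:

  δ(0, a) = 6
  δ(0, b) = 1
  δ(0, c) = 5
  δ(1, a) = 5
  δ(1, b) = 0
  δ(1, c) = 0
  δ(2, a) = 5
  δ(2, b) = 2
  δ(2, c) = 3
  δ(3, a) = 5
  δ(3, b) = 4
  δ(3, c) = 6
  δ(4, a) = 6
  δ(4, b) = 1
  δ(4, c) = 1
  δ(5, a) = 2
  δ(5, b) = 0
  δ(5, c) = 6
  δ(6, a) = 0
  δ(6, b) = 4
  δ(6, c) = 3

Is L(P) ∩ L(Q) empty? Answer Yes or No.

Converting the expression P to a DFA (subset construction, then merging equivalent states) gives the minimal DFA with states {p0, p1, p2, p3, p4}, start state p0, accepting states {p0, p1, p4} and transitions p0: a→p1, b→p2, c→p3; p1: a→p2, b→p2, c→p3; p2: a→p2, b→p2, c→p2; p3: a→p2, b→p2, c→p4; p4: a→p2, b→p2, c→p2.
Exploring the product automaton P × Q from the start pair (p0, 0), following both machines on each input symbol, reaches 12 state pairs: (p0, 0), (p1, 6), (p2, 1), (p3, 5), (p2, 0), (p2, 4), (p3, 3), (p2, 5), (p2, 2), (p4, 6), (p2, 6), (p2, 3).
P accepts in {p0, p1, p4} and Q accepts in {3, 4, 5}; no reachable pair has both components accepting, so no string drives both machines to acceptance simultaneously and L(P) ∩ L(Q) = ∅.
So no string is accepted by both, and the intersection is empty.

Yes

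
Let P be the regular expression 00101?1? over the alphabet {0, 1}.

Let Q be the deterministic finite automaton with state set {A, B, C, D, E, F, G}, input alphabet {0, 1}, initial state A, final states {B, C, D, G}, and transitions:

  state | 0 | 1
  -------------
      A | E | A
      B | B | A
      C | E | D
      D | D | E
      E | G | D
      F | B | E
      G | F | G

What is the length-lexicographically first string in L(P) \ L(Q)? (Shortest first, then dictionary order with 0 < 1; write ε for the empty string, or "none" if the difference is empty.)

0010

The string 0010 is accepted by P but not by Q.
No shorter string lies in the difference, and 0010 is the lexicographically first length-4 string in L(P) \ L(Q).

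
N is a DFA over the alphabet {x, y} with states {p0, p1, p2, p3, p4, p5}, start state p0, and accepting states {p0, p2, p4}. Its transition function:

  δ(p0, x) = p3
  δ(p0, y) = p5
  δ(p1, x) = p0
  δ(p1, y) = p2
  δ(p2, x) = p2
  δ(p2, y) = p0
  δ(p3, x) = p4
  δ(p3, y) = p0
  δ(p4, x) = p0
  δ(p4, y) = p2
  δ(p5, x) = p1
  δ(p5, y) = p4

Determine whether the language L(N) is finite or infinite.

State p0 is reachable from the start and can reach an accepting state, and it lies on the cycle p0 → p3 → p0.
Traversing that cycle any number of times yields accepted strings of unbounded length, so the language is infinite.

infinite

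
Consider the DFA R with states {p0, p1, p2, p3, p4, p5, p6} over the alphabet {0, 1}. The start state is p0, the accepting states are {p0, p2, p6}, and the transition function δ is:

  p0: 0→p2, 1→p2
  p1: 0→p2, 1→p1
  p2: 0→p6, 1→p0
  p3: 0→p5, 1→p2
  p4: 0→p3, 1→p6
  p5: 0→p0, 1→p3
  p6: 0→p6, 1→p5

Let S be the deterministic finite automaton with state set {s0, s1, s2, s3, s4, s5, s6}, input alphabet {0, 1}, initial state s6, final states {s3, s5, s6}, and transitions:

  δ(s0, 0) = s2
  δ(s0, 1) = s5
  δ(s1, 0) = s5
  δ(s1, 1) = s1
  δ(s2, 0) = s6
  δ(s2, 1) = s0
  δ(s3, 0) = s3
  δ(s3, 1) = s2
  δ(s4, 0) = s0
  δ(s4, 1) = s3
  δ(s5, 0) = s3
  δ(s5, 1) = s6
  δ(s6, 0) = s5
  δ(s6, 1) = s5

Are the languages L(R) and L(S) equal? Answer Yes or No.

Exploring the product automaton R × S from the start pair (p0, s6), following both machines on each input symbol, reaches 5 state pairs: (p0, s6), (p2, s5), (p6, s3), (p5, s2), (p3, s0).
R accepts in {p0, p2, p6} and S accepts in {s3, s5, s6}. In every reachable pair the two components are either both accepting — (p0, s6), (p2, s5), (p6, s3) — or both non-accepting, so no string is accepted by exactly one of the machines: L(R) \ L(S) and L(S) \ L(R) are both empty.
Hence every string is accepted by R iff it is accepted by S, and the two languages coincide.

Yes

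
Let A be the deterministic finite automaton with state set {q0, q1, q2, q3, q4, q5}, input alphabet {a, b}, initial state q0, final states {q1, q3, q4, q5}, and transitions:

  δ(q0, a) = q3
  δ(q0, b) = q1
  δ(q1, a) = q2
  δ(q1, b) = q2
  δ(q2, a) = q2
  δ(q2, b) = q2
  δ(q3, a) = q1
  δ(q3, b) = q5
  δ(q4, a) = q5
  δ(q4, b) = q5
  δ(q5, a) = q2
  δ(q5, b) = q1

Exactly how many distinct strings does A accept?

The useful subgraph on states {q0, q1, q3, q5} is acyclic, so L(A) is finite; the longest accepting path visits 4 useful states, giving maximum string length 3.
Counting accepting paths from q0 by length: 2 of length 1, 2 of length 2, 1 of length 3. Total 5.

5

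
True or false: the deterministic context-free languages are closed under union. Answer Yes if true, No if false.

No

{aⁿbⁿ : n≥0} and {aⁿb²ⁿ : n≥0} are each accepted by a deterministic PDA (push the a's; pop one per b, respectively one per two b's), but their union U is not. Suppose a DPDA M accepted U. Being deterministic, M has a single run on aⁿb²ⁿ, and since aⁿbⁿ ∈ U that run passes through an accepting configuration right after consuming the prefix aⁿbⁿ and then goes on to accept again after n more b's. Build an ordinary (nondeterministic) PDA M′ that simulates M on a's and b's and, at any moment when M is in an accepting state, may switch to a second mode in which it reads only c's, feeding each c to M as a b; M′ accepts when M does. Then M′ accepts aⁱbʲcᵏ (k≥1) exactly when both aⁱbʲ ∈ U and aⁱbʲ⁺ᵏ ∈ U, and checking the four cases (i=j or j=2i, combined with j+k=i or j+k=2i) leaves only i=j=k: so L(M′) ∩ a*b*c⁺ = {aⁿbⁿcⁿ : n≥1} would be context-free, which it is not (pumping lemma) — contradiction. (The union is an unambiguous CFL; it is determinism, not unambiguity, that fails.)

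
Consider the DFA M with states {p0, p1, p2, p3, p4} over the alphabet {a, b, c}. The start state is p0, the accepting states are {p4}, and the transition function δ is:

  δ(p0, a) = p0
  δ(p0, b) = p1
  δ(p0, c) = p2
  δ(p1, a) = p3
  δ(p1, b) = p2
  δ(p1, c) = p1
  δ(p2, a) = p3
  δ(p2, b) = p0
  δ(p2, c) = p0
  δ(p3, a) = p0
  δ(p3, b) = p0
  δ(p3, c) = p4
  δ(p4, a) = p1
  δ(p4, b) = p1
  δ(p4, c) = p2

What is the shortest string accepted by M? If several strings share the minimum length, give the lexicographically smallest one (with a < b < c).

bac

A breadth-first search from p0 reaches an accepting state first via the path p0 → p1 → p3 → p4 on input bac.
No string of length < 3 is accepted (BFS exhausts all shorter strings without reaching an accepting state), and bac is the lexicographically least accepting string of length 3.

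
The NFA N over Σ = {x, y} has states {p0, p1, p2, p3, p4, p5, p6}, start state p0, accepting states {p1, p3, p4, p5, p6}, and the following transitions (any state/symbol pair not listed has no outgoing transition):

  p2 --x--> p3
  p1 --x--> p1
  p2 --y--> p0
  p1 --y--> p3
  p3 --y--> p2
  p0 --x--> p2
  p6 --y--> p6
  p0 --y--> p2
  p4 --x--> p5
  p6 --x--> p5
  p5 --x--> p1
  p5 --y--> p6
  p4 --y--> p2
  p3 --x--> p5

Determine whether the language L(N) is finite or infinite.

State p0 is reachable from the start and can reach an accepting state, and it lies on the cycle p0 → p2 → p0.
Traversing that cycle any number of times yields accepted strings of unbounded length, so the language is infinite.

infinite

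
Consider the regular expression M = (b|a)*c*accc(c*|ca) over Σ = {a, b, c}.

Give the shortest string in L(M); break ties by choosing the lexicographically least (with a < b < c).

By inspection of the expression, no string of length less than 4 matches, and accc is the lexicographically first match of length 4.

accc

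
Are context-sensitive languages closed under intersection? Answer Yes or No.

Yes

An LBA keeps a copy of the input on a second track, runs the LBA for L₁, and if that accepts restores the input and runs the LBA for L₂; linear space suffices, so L₁ ∩ L₂ is context-sensitive.
So the context-sensitive languages are closed under intersection.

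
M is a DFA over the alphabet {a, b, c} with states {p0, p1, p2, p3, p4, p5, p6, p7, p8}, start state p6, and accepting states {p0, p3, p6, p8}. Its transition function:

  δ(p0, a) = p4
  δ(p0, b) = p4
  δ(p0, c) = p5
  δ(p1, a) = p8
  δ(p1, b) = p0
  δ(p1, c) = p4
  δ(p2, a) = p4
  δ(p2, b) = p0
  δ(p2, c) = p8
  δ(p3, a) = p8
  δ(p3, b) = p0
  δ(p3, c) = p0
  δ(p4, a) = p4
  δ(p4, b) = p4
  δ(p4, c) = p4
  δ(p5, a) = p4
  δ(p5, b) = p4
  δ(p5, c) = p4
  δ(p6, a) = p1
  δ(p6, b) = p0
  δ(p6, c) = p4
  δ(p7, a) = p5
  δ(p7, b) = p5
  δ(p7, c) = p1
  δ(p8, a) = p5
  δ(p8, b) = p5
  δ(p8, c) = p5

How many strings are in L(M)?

4

The useful subgraph on states {p0, p1, p6, p8} is acyclic, so L(M) is finite; the longest accepting path visits 3 useful states, giving maximum string length 2.
Counting accepting paths from p6 by length: 1 of length 0, 1 of length 1, 2 of length 2. Total 4.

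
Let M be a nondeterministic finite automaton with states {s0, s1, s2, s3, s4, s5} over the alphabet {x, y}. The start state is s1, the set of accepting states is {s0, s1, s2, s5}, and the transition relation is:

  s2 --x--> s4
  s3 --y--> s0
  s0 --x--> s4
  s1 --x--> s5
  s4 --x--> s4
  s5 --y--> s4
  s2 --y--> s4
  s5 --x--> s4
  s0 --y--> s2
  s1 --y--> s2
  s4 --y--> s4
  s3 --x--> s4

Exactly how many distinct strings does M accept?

The useful subgraph on states {s1, s2, s5} is acyclic, so L(M) is finite; the longest accepting path visits 2 useful states, giving maximum string length 1.
Counting accepting paths from s1 by length: 1 of length 0, 2 of length 1. Total 3.

3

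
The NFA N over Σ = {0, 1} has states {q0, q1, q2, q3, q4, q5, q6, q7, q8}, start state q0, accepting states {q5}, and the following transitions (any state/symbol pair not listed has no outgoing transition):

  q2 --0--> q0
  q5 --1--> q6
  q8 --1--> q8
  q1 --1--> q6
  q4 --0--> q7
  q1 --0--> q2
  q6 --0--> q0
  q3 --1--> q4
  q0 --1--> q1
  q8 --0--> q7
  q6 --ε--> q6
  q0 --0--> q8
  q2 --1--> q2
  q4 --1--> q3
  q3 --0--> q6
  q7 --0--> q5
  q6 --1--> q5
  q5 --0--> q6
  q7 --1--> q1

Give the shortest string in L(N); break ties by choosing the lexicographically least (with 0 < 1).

000

A breadth-first search from q0 reaches an accepting state first via the path q0 → q8 → q7 → q5 on input 000.
No string of length < 3 is accepted (BFS exhausts all shorter strings without reaching an accepting state), and 000 is the lexicographically least accepting string of length 3.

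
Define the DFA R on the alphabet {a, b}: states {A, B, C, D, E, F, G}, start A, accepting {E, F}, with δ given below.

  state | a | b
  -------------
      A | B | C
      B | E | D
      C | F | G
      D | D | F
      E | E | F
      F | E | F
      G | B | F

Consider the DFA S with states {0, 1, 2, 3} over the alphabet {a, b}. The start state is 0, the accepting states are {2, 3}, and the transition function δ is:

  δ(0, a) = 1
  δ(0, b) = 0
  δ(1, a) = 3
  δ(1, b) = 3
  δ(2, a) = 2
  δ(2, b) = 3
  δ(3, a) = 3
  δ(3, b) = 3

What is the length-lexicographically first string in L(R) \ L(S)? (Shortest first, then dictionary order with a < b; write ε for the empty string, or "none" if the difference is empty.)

The string ba is accepted by R but not by S.
No shorter string lies in the difference, and ba is the lexicographically first length-2 string in L(R) \ L(S).

ba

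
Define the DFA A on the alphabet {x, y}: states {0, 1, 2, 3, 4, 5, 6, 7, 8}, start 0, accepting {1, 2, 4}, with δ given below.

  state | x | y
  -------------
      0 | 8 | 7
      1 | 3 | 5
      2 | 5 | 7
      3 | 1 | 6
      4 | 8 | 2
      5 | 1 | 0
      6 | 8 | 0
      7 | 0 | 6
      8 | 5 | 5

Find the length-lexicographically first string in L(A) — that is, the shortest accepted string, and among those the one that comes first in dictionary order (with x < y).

A breadth-first search from 0 reaches an accepting state first via the path 0 → 8 → 5 → 1 on input xxx.
No string of length < 3 is accepted (BFS exhausts all shorter strings without reaching an accepting state), and xxx is the lexicographically least accepting string of length 3.

xxx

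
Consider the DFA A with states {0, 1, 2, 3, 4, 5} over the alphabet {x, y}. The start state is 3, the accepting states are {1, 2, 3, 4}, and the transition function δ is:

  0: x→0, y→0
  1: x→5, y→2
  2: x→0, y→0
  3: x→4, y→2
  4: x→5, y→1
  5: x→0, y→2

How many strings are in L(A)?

The useful subgraph on states {1, 2, 3, 4, 5} is acyclic, so L(A) is finite; the longest accepting path visits 5 useful states, giving maximum string length 4.
Counting accepting paths from 3 by length: 1 of length 0, 2 of length 1, 1 of length 2, 2 of length 3, 1 of length 4. Total 7.

7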